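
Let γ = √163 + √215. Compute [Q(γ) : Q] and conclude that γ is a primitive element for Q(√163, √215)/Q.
[Q(γ) : Q] = 4 (equivalently, Q(γ) = Q(√163, √215))

Obviously Q(γ) ⊆ Q(√163, √215), and [Q(√163, √215):Q] = 4 (since 163, 215 are distinct squarefree integers > 1 with 35045 not a perfect square). To show equality we compute the minimal polynomial of γ. From γ = √163 + √215: γ^2 = 163 + 2√(35045) + 215 = 378 + 2√(35045), so γ^2 - 378 = 2√(35045); squaring, (γ^2 - 378)^2 = 4·35045, i.e. γ^4 - 756γ^2 + 142884 - 140180 = 0, i.e. γ^4 - 756γ^2 + 2704 = 0. So γ is a root of x^4 - 756x^2 + 2704. This polynomial is irreducible over Q: it has no rational root (each ±√163 ± √215 is irrational), and any factorization into two quadratics over Q would force √(35045) ∈ Q (pairing opposite roots) or √163, √215 ∈ Q (other pairings), all impossible. Hence [Q(γ):Q] = 4 = [Q(√163, √215):Q], so Q(γ) = Q(√163, √215).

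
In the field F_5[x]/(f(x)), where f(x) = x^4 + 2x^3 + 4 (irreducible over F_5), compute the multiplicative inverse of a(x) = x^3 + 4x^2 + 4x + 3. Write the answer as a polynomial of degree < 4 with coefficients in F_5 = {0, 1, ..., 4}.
a(x)^(-1) ≡ x^3 + x (mod f(x))

Since f is irreducible over F_5, F_5[x]/(f) is a field and a(x) ≠ 0 has an inverse. Apply the extended Euclidean algorithm to f(x) and a(x) in F_5[x]: f(x) = (x + 3)·a(x) + (4x^2);  a(x) = (4x + 1)·(4x^2) + (4x + 3);  (4x^2) = (x + 3)·(4x + 3) + (1). The last nonzero remainder is the constant 1 = gcd(f, a) in F_5. Back-substituting through the division chain expresses 1 = s(x)·a(x) + t(x)·f(x) with s(x) ≡ x^3 + x (mod f), so a(x)^(-1) ≡ s(x) = x^3 + x (mod f). Check: (x^3 + 4x^2 + 4x + 3)·(x^3 + x) = x^6 + 4x^5 + 2x^3 + 4x^2 + 3x ≡ 1 (mod x^4 + 2x^3 + 4).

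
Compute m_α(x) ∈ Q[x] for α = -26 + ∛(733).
m_α(x) = x^3 + 78x^2 + 2028x + 16843

Set β = α + 26 = ∛(733), so β^3 = 733. Then (α + 26)^3 - 733 = 0, i.e. α is a root of g(x) = (x + 26)^3 - 733 = x^3 + 78x^2 + 2028x + 16843. Since g(x) = h(x + 26) where h(x) = x^3 - 733, and h is irreducible over Q (because 733 is not a perfect cube, so h has no rational root, and a monic cubic with no rational root is irreducible), g is also irreducible (irreducibility is preserved under the substitution x → x + 26). Hence m_α(x) = x^3 + 78x^2 + 2028x + 16843.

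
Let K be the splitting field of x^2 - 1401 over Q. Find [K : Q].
[K : Q] = 2

f(x) = x^2 - 1401 factors as (x - √1401)(x + √1401). The splitting field is K = Q(√1401). Since 1401 is squarefree and > 1, it is not a perfect square, so x^2 - 1401 is irreducible over Q and [Q(√1401) : Q] = 2. Hence [K : Q] = 2.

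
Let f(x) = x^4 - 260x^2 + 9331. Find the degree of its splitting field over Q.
[K : Q] = 4

Solving the quadratic in x^2: x^2 = (260 ± √(260^2 - 4·9331))/2 = (260 ± √30276)/2 = (260 ± 174)/2, giving x^2 = 43 or x^2 = 217. So f(x) = (x^2 - 43)(x^2 - 217) and the roots of f are ±√43, ±√217. Hence the splitting field is K = Q(√43, √217). Since 43 and 217 are distinct squarefree integers > 1, their product 9331 is not a perfect square, so √217 ∉ Q(√43). By the tower law [K:Q] = [Q(√43,√217):Q(√43)] · [Q(√43):Q] = 2 · 2 = 4.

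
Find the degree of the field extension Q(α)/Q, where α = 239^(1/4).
[Q(α):Q] = 4

α is a root of x^4 - 239. By Eisenstein's criterion at the prime p = 239 (which divides the constant term 239 but p^2 = 57121 does not, since 239 is squarefree), x^4 - 239 is irreducible over Q. Hence [Q(α):Q] = 4.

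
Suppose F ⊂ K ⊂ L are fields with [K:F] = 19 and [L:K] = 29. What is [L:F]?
[L:F] = 551

The tower law says that for any tower of field extensions F ⊂ K ⊂ L with finite degrees, [L:F] = [L:K] · [K:F]. Here this gives [L:F] = 29 · 19 = 551.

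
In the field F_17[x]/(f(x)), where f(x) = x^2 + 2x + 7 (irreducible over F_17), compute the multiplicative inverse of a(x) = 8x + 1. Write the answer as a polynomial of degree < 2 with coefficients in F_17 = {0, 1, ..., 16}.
a(x)^(-1) ≡ 16x + 13 (mod f(x))

Since f is irreducible over F_17, F_17[x]/(f) is a field and a(x) ≠ 0 has an inverse. Apply the extended Euclidean algorithm to f(x) and a(x) in F_17[x]: f(x) = (15x + 9)·a(x) + (15). The last nonzero remainder is the constant 15 = gcd(f, a) in F_17. Back-substituting through the division chain expresses 15 = s(x)·a(x) + t(x)·f(x) with s(x) ≡ 2x + 8 (mod f), so (2x + 8)·a(x) ≡ 15 (mod f). Multiplying by 15^(-1) ≡ 8 in F_17 gives a(x)^(-1) ≡ 8·(2x + 8) ≡ 16x + 13 (mod f). Check: (8x + 1)·(16x + 13) = 9x^2 + x + 13 ≡ 1 (mod x^2 + 2x + 7).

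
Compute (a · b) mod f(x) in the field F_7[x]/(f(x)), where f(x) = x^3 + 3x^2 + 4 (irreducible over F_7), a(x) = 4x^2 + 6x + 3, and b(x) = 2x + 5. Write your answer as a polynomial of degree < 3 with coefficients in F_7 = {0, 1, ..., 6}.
a · b ≡ x^2 + x + 4 (mod f(x))

Multiply in F_7[x]: a(x)·b(x) = (4x^2 + 6x + 3)·(2x + 5) = x^3 + 4x^2 + x + 1. This has degree ≥ 3, so divide by f(x) over F_7: x^3 + 4x^2 + x + 1 = (1)·(x^3 + 3x^2 + 4) + (x^2 + x + 4). Hence a·b ≡ x^2 + x + 4 (mod f). (F_7[x]/(f) is a field with 7^3 = 343 elements since f is irreducible of degree 3.)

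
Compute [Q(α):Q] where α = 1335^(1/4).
[Q(α):Q] = 4

α is a root of x^4 - 1335. By Eisenstein's criterion at the prime p = 3 (which divides the constant term 1335 but p^2 = 9 does not, since 1335 is squarefree), x^4 - 1335 is irreducible over Q. Hence [Q(α):Q] = 4.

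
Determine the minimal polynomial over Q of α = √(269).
m_α(x) = x^2 - 269

α satisfies α^2 - 269 = 0, so x^2 - 269 annihilates α. Since d = 269 is squarefree and ≠ 1, it is not a perfect square in Q, so x^2 - 269 has no rational root and is therefore irreducible over Q (a degree-2 polynomial over a field is irreducible iff it has no root). Hence m_α(x) = x^2 - 269.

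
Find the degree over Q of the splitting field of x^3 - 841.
[K : Q] = 6

The roots of x^3 - 841 are ∛841, ω∛841, ω^2∛841 where ω = e^(2πi/3) is a primitive cube root of unity, so K = Q(∛841, ω). Now [Q(∛841):Q] = 3 (since 841 is not a perfect cube, x^3 - 841 is irreducible) and [Q(ω):Q] = 2. Both 2 and 3 divide [K:Q], and [K:Q] ≤ 3·2 = 6, so [K:Q] = 6. (Equivalently: Q(∛841) ⊂ R but ω ∉ R, so [K : Q(∛841)] = 2.)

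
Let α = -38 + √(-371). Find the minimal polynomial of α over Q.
m_α(x) = x^2 + 76x + 1815

From α + 38 = √(-371), squaring gives (α + 38)^2 = -371, i.e. α^2 + 76α + 1444 = -371, so α^2 + 76α + 1815 = 0. The discriminant of x^2 + 76x + 1815 is (76)^2 - 4·(1815) = 5776 - 7260 = -1484, and 4·(-371) is not a perfect square in Q since -371 is squarefree and ≠ 1. Hence x^2 + 76x + 1815 is irreducible over Q and is the minimal polynomial of α.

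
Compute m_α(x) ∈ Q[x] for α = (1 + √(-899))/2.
m_α(x) = x^2 - x + 225

From 2α - 1 = √(-899), squaring gives (2α - 1)^2 = -899, i.e. 4α^2 - 4α + 1 = -899, so α^2 - α + (1 + 899)/4 = 0. Since -899 ≡ 1 (mod 4), (1 + 899)/4 = 225 ∈ Z. The polynomial x^2 - x + 225 has discriminant 1 - 4·(225) = -899, which is not a perfect square in Q (d = -899 is squarefree and ≠ 1), so x^2 - x + 225 is irreducible over Q. It is the minimal polynomial of α.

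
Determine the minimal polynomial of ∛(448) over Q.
m_α(x) = x^3 - 448

α satisfies α^3 = 448, so x^3 - 448 annihilates α. By the rational root test, a rational root p/q (in lowest terms) of x^3 - 448 would satisfy p^3 = 448 q^3, forcing q = 1 and p^3 = 448; but 448 is not a perfect cube, contradiction. A monic cubic over Q with no rational root is irreducible (any nontrivial factorization would include a linear factor). Hence x^3 - 448 is the minimal polynomial of α, and in particular [Q(α):Q] = 3.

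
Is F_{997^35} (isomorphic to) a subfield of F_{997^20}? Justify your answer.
No: F_{997^35} is not a subfield of F_{997^20}

F_{p^m} embeds in F_{p^n} iff m | n. Here 35 ∤ 20 (since 20 = 0·35 + 20 with remainder 20 ≠ 0), so F_{997^35} is not a subfield of F_{997^20}. Equivalently: if it were, the tower law would give 35 = [F_{997^35}:F_997] dividing [F_{997^20}:F_997] = 20, contradiction.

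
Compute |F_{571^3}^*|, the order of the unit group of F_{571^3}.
|F_{571^3}^*| = 186169410

F_{571^3} has 571^3 = 186169411 elements; its multiplicative group consists of all nonzero elements, so |F_{571^3}^*| = 186169411 - 1 = 186169410. (It is cyclic since any finite subgroup of the multiplicative group of a field is cyclic.)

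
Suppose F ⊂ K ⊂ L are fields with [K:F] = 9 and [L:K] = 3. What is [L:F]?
[L:F] = 27

The tower law says that for any tower of field extensions F ⊂ K ⊂ L with finite degrees, [L:F] = [L:K] · [K:F]. Here this gives [L:F] = 3 · 9 = 27.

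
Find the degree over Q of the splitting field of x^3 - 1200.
[K : Q] = 6

The roots of x^3 - 1200 are ∛1200, ω∛1200, ω^2∛1200 where ω = e^(2πi/3) is a primitive cube root of unity, so K = Q(∛1200, ω). Now [Q(∛1200):Q] = 3 (since 1200 is not a perfect cube, x^3 - 1200 is irreducible) and [Q(ω):Q] = 2. Both 2 and 3 divide [K:Q], and [K:Q] ≤ 3·2 = 6, so [K:Q] = 6. (Equivalently: Q(∛1200) ⊂ R but ω ∉ R, so [K : Q(∛1200)] = 2.)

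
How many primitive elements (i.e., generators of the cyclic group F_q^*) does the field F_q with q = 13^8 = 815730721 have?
There are φ(815730720) = 175472640 primitive elements

F_q^* is cyclic of order q - 1 = 815730720. A cyclic group of order m has exactly φ(m) generators. Here m = 815730720 = 2^5 · 3 · 5 · 7 · 17 · 14281, so the number of primitive elements is φ(815730720) = 175472640.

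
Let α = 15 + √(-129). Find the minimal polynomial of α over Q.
m_α(x) = x^2 - 30x + 354

From α - 15 = √(-129), squaring gives (α - 15)^2 = -129, i.e. α^2 - 30α + 225 = -129, so α^2 - 30α + 354 = 0. The discriminant of x^2 - 30x + 354 is (-30)^2 - 4·(354) = 900 - 1416 = -516, and 4·(-129) is not a perfect square in Q since -129 is squarefree and ≠ 1. Hence x^2 - 30x + 354 is irreducible over Q and is the minimal polynomial of α.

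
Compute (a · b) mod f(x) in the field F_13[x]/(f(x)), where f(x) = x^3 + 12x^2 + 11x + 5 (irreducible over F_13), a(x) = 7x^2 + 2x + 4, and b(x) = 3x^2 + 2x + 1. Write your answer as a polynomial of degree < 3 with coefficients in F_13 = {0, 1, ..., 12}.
a · b ≡ 2x^2 + 7 (mod f(x))

Multiply in F_13[x]: a(x)·b(x) = (7x^2 + 2x + 4)·(3x^2 + 2x + 1) = 8x^4 + 7x^3 + 10x^2 + 10x + 4. This has degree ≥ 3, so divide by f(x) over F_13: 8x^4 + 7x^3 + 10x^2 + 10x + 4 = (8x + 2)·(x^3 + 12x^2 + 11x + 5) + (2x^2 + 7). Hence a·b ≡ 2x^2 + 7 (mod f). (F_13[x]/(f) is a field with 13^3 = 2197 elements since f is irreducible of degree 3.)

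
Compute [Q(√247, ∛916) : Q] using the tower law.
[Q(√247, ∛916) : Q] = 6

Let L = Q(√247, ∛916). Since Q(√247) ⊂ L and [Q(√247):Q] = 2, the tower law gives 2 | [L:Q]. Likewise Q(∛916) ⊂ L with [Q(∛916):Q] = 3 (because 916 is not a perfect cube), so 3 | [L:Q]. As gcd(2,3) = 1, [L:Q] is divisible by 6. Conversely L is generated over Q by √247 and ∛916, so [L:Q] ≤ 2·3 = 6. Therefore [Q(√247, ∛916) : Q] = 6.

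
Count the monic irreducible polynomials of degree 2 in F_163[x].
There are 13203 monic irreducible polynomials of degree 2 over F_163

Each element of F_{163^2} that lies in no proper subfield is a root of exactly one monic irreducible of degree 2 over F_163, and each such polynomial has 2 distinct roots in F_{163^2}. By Möbius inversion the count is N_163(2) = (1/2) Σ_{d|2} μ(2/d) · 163^d = (1/2)(μ(2)·163^1 + μ(1)·163^2) = 26406/2 = 13203.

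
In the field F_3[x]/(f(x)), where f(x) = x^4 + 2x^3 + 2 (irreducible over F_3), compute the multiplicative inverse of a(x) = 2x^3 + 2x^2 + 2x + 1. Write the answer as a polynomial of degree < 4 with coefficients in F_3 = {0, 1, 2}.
a(x)^(-1) ≡ x^3 + 2x (mod f(x))

Since f is irreducible over F_3, F_3[x]/(f) is a field and a(x) ≠ 0 has an inverse. Apply the extended Euclidean algorithm to f(x) and a(x) in F_3[x]: f(x) = (2x + 2)·a(x) + (x^2);  a(x) = (2x + 2)·(x^2) + (2x + 1);  (x^2) = (2x + 2)·(2x + 1) + (1). The last nonzero remainder is the constant 1 = gcd(f, a) in F_3. Back-substituting through the division chain expresses 1 = s(x)·a(x) + t(x)·f(x) with s(x) ≡ x^3 + 2x (mod f), so a(x)^(-1) ≡ s(x) = x^3 + 2x (mod f). Check: (2x^3 + 2x^2 + 2x + 1)·(x^3 + 2x) = 2x^6 + 2x^5 + 2x^3 + x^2 + 2x ≡ 1 (mod x^4 + 2x^3 + 2).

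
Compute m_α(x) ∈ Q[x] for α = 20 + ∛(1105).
m_α(x) = x^3 - 60x^2 + 1200x - 9105

Set β = α - 20 = ∛(1105), so β^3 = 1105. Then (α - 20)^3 - 1105 = 0, i.e. α is a root of g(x) = (x - 20)^3 - 1105 = x^3 - 60x^2 + 1200x - 9105. Since g(x) = h(x - 20) where h(x) = x^3 - 1105, and h is irreducible over Q (because 1105 is not a perfect cube, so h has no rational root, and a monic cubic with no rational root is irreducible), g is also irreducible (irreducibility is preserved under the substitution x → x - 20). Hence m_α(x) = x^3 - 60x^2 + 1200x - 9105.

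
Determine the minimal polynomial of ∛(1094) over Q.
m_α(x) = x^3 - 1094

α satisfies α^3 = 1094, so x^3 - 1094 annihilates α. By the rational root test, a rational root p/q (in lowest terms) of x^3 - 1094 would satisfy p^3 = 1094 q^3, forcing q = 1 and p^3 = 1094; but 1094 is not a perfect cube, contradiction. A monic cubic over Q with no rational root is irreducible (any nontrivial factorization would include a linear factor). Hence x^3 - 1094 is the minimal polynomial of α, and in particular [Q(α):Q] = 3.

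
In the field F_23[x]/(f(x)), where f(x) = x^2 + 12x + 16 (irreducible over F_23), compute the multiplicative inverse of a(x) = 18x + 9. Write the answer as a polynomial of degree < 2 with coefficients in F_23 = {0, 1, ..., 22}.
a(x)^(-1) ≡ 21x (mod f(x))

Since f is irreducible over F_23, F_23[x]/(f) is a field and a(x) ≠ 0 has an inverse. Apply the extended Euclidean algorithm to f(x) and a(x) in F_23[x]: f(x) = (9x)·a(x) + (16). The last nonzero remainder is the constant 16 = gcd(f, a) in F_23. Back-substituting through the division chain expresses 16 = s(x)·a(x) + t(x)·f(x) with s(x) ≡ 14x (mod f), so (14x)·a(x) ≡ 16 (mod f). Multiplying by 16^(-1) ≡ 13 in F_23 gives a(x)^(-1) ≡ 13·(14x) ≡ 21x (mod f). Check: (18x + 9)·(21x) = 10x^2 + 5x ≡ 1 (mod x^2 + 12x + 16).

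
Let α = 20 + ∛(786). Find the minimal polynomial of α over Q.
m_α(x) = x^3 - 60x^2 + 1200x - 8786

Set β = α - 20 = ∛(786), so β^3 = 786. Then (α - 20)^3 - 786 = 0, i.e. α is a root of g(x) = (x - 20)^3 - 786 = x^3 - 60x^2 + 1200x - 8786. Since g(x) = h(x - 20) where h(x) = x^3 - 786, and h is irreducible over Q (because 786 is not a perfect cube, so h has no rational root, and a monic cubic with no rational root is irreducible), g is also irreducible (irreducibility is preserved under the substitution x → x - 20). Hence m_α(x) = x^3 - 60x^2 + 1200x - 8786.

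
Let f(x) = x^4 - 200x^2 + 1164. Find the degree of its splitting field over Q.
[K : Q] = 4

Solving the quadratic in x^2: x^2 = (200 ± √(200^2 - 4·1164))/2 = (200 ± √35344)/2 = (200 ± 188)/2, giving x^2 = 6 or x^2 = 194. So f(x) = (x^2 - 6)(x^2 - 194) and the roots of f are ±√6, ±√194. Hence the splitting field is K = Q(√6, √194). Since 6 and 194 are distinct squarefree integers > 1, their product 1164 is not a perfect square, so √194 ∉ Q(√6). By the tower law [K:Q] = [Q(√6,√194):Q(√6)] · [Q(√6):Q] = 2 · 2 = 4.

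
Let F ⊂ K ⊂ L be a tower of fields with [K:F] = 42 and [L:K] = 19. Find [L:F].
[L:F] = 798

The tower law says that for any tower of field extensions F ⊂ K ⊂ L with finite degrees, [L:F] = [L:K] · [K:F]. Here this gives [L:F] = 19 · 42 = 798.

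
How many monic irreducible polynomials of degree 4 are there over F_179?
There are 256648410 monic irreducible polynomials of degree 4 over F_179

Each element of F_{179^4} that lies in no proper subfield is a root of exactly one monic irreducible of degree 4 over F_179, and each such polynomial has 4 distinct roots in F_{179^4}. By Möbius inversion the count is N_179(4) = (1/4) Σ_{d|4} μ(4/d) · 179^d = (1/4)(μ(4)·179^1 + μ(2)·179^2 + μ(1)·179^4) = 1026593640/4 = 256648410.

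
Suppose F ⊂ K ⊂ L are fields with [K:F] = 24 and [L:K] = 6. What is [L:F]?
[L:F] = 144

The tower law says that for any tower of field extensions F ⊂ K ⊂ L with finite degrees, [L:F] = [L:K] · [K:F]. Here this gives [L:F] = 6 · 24 = 144.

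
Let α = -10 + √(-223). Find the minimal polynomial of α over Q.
m_α(x) = x^2 + 20x + 323

From α + 10 = √(-223), squaring gives (α + 10)^2 = -223, i.e. α^2 + 20α + 100 = -223, so α^2 + 20α + 323 = 0. The discriminant of x^2 + 20x + 323 is (20)^2 - 4·(323) = 400 - 1292 = -892, and 4·(-223) is not a perfect square in Q since -223 is squarefree and ≠ 1. Hence x^2 + 20x + 323 is irreducible over Q and is the minimal polynomial of α.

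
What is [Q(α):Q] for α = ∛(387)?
[Q(α):Q] = 3

The minimal polynomial of α is x^3 - 387, irreducible over Q since 387 is not a perfect cube (so x^3 - 387 has no rational root). Hence [Q(α):Q] = deg(m_α) = 3.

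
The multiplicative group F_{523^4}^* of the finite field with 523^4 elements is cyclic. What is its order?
|F_{523^4}^*| = 74818113840

F_{523^4} has 523^4 = 74818113841 elements; its multiplicative group consists of all nonzero elements, so |F_{523^4}^*| = 74818113841 - 1 = 74818113840. (It is cyclic since any finite subgroup of the multiplicative group of a field is cyclic.)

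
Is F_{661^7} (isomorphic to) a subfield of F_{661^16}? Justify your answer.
No: F_{661^7} is not a subfield of F_{661^16}

F_{p^m} embeds in F_{p^n} iff m | n. Here 7 ∤ 16 (since 16 = 2·7 + 2 with remainder 2 ≠ 0), so F_{661^7} is not a subfield of F_{661^16}. Equivalently: if it were, the tower law would give 7 = [F_{661^7}:F_661] dividing [F_{661^16}:F_661] = 16, contradiction.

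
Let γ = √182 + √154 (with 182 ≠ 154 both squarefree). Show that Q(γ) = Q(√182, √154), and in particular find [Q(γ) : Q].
[Q(γ) : Q] = 4 (equivalently, Q(γ) = Q(√182, √154))

Obviously Q(γ) ⊆ Q(√182, √154), and [Q(√182, √154):Q] = 4 (since 182, 154 are distinct squarefree integers > 1 with 28028 not a perfect square). To show equality we compute the minimal polynomial of γ. From γ = √182 + √154: γ^2 = 182 + 2√(28028) + 154 = 336 + 2√(28028), so γ^2 - 336 = 2√(28028); squaring, (γ^2 - 336)^2 = 4·28028, i.e. γ^4 - 672γ^2 + 112896 - 112112 = 0, i.e. γ^4 - 672γ^2 + 784 = 0. So γ is a root of x^4 - 672x^2 + 784. This polynomial is irreducible over Q: it has no rational root (each ±√182 ± √154 is irrational), and any factorization into two quadratics over Q would force √(28028) ∈ Q (pairing opposite roots) or √182, √154 ∈ Q (other pairings), all impossible. Hence [Q(γ):Q] = 4 = [Q(√182, √154):Q], so Q(γ) = Q(√182, √154).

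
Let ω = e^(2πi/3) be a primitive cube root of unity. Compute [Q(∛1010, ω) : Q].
[Q(∛1010, ω) : Q] = 6

[Q(∛1010):Q] = 3 (min poly x^3 - 1010, irreducible since 1010 is not a perfect cube). [Q(ω):Q] = 2 (min poly x^2 + x + 1). Since Q(∛1010) ⊂ R and ω ∉ R, we have ω ∉ Q(∛1010), so x^2 + x + 1 remains irreducible over Q(∛1010) and [Q(∛1010, ω) : Q(∛1010)] = 2. By the tower law, [Q(∛1010, ω) : Q] = 3 · 2 = 6. (In fact Q(∛1010, ω) is the splitting field of x^3 - 1010 over Q.)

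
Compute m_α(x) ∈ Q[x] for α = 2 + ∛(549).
m_α(x) = x^3 - 6x^2 + 12x - 557

Set β = α - 2 = ∛(549), so β^3 = 549. Then (α - 2)^3 - 549 = 0, i.e. α is a root of g(x) = (x - 2)^3 - 549 = x^3 - 6x^2 + 12x - 557. Since g(x) = h(x - 2) where h(x) = x^3 - 549, and h is irreducible over Q (because 549 is not a perfect cube, so h has no rational root, and a monic cubic with no rational root is irreducible), g is also irreducible (irreducibility is preserved under the substitution x → x - 2). Hence m_α(x) = x^3 - 6x^2 + 12x - 557.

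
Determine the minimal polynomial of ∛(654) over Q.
m_α(x) = x^3 - 654

α satisfies α^3 = 654, so x^3 - 654 annihilates α. By the rational root test, a rational root p/q (in lowest terms) of x^3 - 654 would satisfy p^3 = 654 q^3, forcing q = 1 and p^3 = 654; but 654 is not a perfect cube, contradiction. A monic cubic over Q with no rational root is irreducible (any nontrivial factorization would include a linear factor). Hence x^3 - 654 is the minimal polynomial of α, and in particular [Q(α):Q] = 3.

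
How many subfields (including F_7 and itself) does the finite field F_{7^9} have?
F_{7^9} has 3 subfields

The subfields of F_{p^n} are exactly the fields F_{p^d} for d | n (each is the fixed field of the unique index-d subgroup of Gal(F_{p^n}/F_p) ≅ Z/nZ). The divisors of n = 9 are {1, 3, 9}, giving 3 subfields: F_{7^1}, F_{7^3}, F_{7^9}.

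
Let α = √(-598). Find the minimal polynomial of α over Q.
m_α(x) = x^2 + 598

α satisfies α^2 + 598 = 0, so x^2 + 598 annihilates α. Since d = -598 is squarefree and ≠ 1, it is not a perfect square in Q, so x^2 + 598 has no rational root and is therefore irreducible over Q (a degree-2 polynomial over a field is irreducible iff it has no root). Hence m_α(x) = x^2 + 598.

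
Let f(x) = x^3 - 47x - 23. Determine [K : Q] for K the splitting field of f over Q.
[K : Q] = 6

By the rational root test, any rational root of the monic integer polynomial f(x) = x^3 - 47x - 23 must be an integer dividing the constant term -23, i.e. one of ±{1, 23}. Evaluating: f(1) = -69, f(-1) = 23, f(23) = 11063, f(-23) = -11109; none is 0, so f has no rational root and is therefore irreducible over Q (a cubic with no linear factor over a field is irreducible). For an irreducible cubic, the Galois group is A_3 or S_3 according as the discriminant disc(f) = -4a^3 - 27b^2 = -4·(-47)^3 - 27·(-23)^2 = 401009 is or is not a square in Q. Here disc(f) = 401009 is not a perfect square in Q, so the Galois group of f over Q is not contained in A_3 and must be all of S_3. The splitting field has degree |S_3| = 6 over Q, so [K : Q] = 6.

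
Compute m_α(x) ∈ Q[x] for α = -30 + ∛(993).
m_α(x) = x^3 + 90x^2 + 2700x + 26007

Set β = α + 30 = ∛(993), so β^3 = 993. Then (α + 30)^3 - 993 = 0, i.e. α is a root of g(x) = (x + 30)^3 - 993 = x^3 + 90x^2 + 2700x + 26007. Since g(x) = h(x + 30) where h(x) = x^3 - 993, and h is irreducible over Q (because 993 is not a perfect cube, so h has no rational root, and a monic cubic with no rational root is irreducible), g is also irreducible (irreducibility is preserved under the substitution x → x + 30). Hence m_α(x) = x^3 + 90x^2 + 2700x + 26007.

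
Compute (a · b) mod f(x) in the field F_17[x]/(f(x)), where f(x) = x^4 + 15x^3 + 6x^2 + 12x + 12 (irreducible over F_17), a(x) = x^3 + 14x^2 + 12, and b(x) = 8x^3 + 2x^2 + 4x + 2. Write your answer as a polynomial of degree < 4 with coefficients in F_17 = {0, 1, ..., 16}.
a · b ≡ 4x^3 + 9x^2 + 14x + 3 (mod f(x))

Multiply in F_17[x]: a(x)·b(x) = (x^3 + 14x^2 + 12)·(8x^3 + 2x^2 + 4x + 2) = 8x^6 + 12x^5 + 15x^4 + x^3 + x^2 + 14x + 7. This has degree ≥ 4, so divide by f(x) over F_17: 8x^6 + 12x^5 + 15x^4 + x^3 + x^2 + 14x + 7 = (8x^2 + 11x + 6)·(x^4 + 15x^3 + 6x^2 + 12x + 12) + (4x^3 + 9x^2 + 14x + 3). Hence a·b ≡ 4x^3 + 9x^2 + 14x + 3 (mod f). (F_17[x]/(f) is a field with 17^4 = 83521 elements since f is irreducible of degree 4.)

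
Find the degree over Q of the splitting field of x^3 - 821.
[K : Q] = 6

The roots of x^3 - 821 are ∛821, ω∛821, ω^2∛821 where ω = e^(2πi/3) is a primitive cube root of unity, so K = Q(∛821, ω). Now [Q(∛821):Q] = 3 (since 821 is not a perfect cube, x^3 - 821 is irreducible) and [Q(ω):Q] = 2. Both 2 and 3 divide [K:Q], and [K:Q] ≤ 3·2 = 6, so [K:Q] = 6. (Equivalently: Q(∛821) ⊂ R but ω ∉ R, so [K : Q(∛821)] = 2.)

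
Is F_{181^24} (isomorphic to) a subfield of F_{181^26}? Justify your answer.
No: F_{181^24} is not a subfield of F_{181^26}

F_{p^m} embeds in F_{p^n} iff m | n. Here 24 ∤ 26 (since 26 = 1·24 + 2 with remainder 2 ≠ 0), so F_{181^24} is not a subfield of F_{181^26}. Equivalently: if it were, the tower law would give 24 = [F_{181^24}:F_181] dividing [F_{181^26}:F_181] = 26, contradiction.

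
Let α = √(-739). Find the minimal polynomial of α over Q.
m_α(x) = x^2 + 739

α satisfies α^2 + 739 = 0, so x^2 + 739 annihilates α. Since d = -739 is squarefree and ≠ 1, it is not a perfect square in Q, so x^2 + 739 has no rational root and is therefore irreducible over Q (a degree-2 polynomial over a field is irreducible iff it has no root). Hence m_α(x) = x^2 + 739.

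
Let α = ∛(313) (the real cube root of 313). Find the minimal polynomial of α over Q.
m_α(x) = x^3 - 313

α satisfies α^3 = 313, so x^3 - 313 annihilates α. By the rational root test, a rational root p/q (in lowest terms) of x^3 - 313 would satisfy p^3 = 313 q^3, forcing q = 1 and p^3 = 313; but 313 is not a perfect cube, contradiction. A monic cubic over Q with no rational root is irreducible (any nontrivial factorization would include a linear factor). Hence x^3 - 313 is the minimal polynomial of α, and in particular [Q(α):Q] = 3.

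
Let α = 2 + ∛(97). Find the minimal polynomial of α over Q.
m_α(x) = x^3 - 6x^2 + 12x - 105

Set β = α - 2 = ∛(97), so β^3 = 97. Then (α - 2)^3 - 97 = 0, i.e. α is a root of g(x) = (x - 2)^3 - 97 = x^3 - 6x^2 + 12x - 105. Since g(x) = h(x - 2) where h(x) = x^3 - 97, and h is irreducible over Q (because 97 is not a perfect cube, so h has no rational root, and a monic cubic with no rational root is irreducible), g is also irreducible (irreducibility is preserved under the substitution x → x - 2). Hence m_α(x) = x^3 - 6x^2 + 12x - 105.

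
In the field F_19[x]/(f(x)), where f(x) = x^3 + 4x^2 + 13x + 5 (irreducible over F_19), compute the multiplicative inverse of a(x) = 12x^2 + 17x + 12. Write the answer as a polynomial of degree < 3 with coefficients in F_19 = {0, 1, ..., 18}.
a(x)^(-1) ≡ 9x^2 + 13x + 9 (mod f(x))

Since f is irreducible over F_19, F_19[x]/(f) is a field and a(x) ≠ 0 has an inverse. Apply the extended Euclidean algorithm to f(x) and a(x) in F_19[x]: f(x) = (8x + 8)·a(x) + (9x + 4);  a(x) = (14x + 2)·(9x + 4) + (4). The last nonzero remainder is the constant 4 = gcd(f, a) in F_19. Back-substituting through the division chain expresses 4 = s(x)·a(x) + t(x)·f(x) with s(x) ≡ 17x^2 + 14x + 17 (mod f), so (17x^2 + 14x + 17)·a(x) ≡ 4 (mod f). Multiplying by 4^(-1) ≡ 5 in F_19 gives a(x)^(-1) ≡ 5·(17x^2 + 14x + 17) ≡ 9x^2 + 13x + 9 (mod f). Check: (12x^2 + 17x + 12)·(9x^2 + 13x + 9) = 13x^4 + 5x^3 + 5x + 13 ≡ 1 (mod x^3 + 4x^2 + 13x + 5).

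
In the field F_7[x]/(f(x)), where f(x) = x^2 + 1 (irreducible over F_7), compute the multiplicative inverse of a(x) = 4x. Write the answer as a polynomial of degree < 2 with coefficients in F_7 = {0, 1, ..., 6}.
a(x)^(-1) ≡ 5x (mod f(x))

Since f is irreducible over F_7, F_7[x]/(f) is a field and a(x) ≠ 0 has an inverse. Apply the extended Euclidean algorithm to f(x) and a(x) in F_7[x]: f(x) = (2x)·a(x) + (1). The last nonzero remainder is the constant 1 = gcd(f, a) in F_7. Back-substituting through the division chain expresses 1 = s(x)·a(x) + t(x)·f(x) with s(x) ≡ 5x (mod f), so a(x)^(-1) ≡ s(x) = 5x (mod f). Check: (4x)·(5x) = 6x^2 ≡ 1 (mod x^2 + 1).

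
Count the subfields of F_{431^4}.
F_{431^4} has 3 subfields

The subfields of F_{p^n} are exactly the fields F_{p^d} for d | n (each is the fixed field of the unique index-d subgroup of Gal(F_{p^n}/F_p) ≅ Z/nZ). The divisors of n = 4 are {1, 2, 4}, giving 3 subfields: F_{431^1}, F_{431^2}, F_{431^4}.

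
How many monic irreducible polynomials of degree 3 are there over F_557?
There are 57602712 monic irreducible polynomials of degree 3 over F_557

Each element of F_{557^3} that lies in no proper subfield is a root of exactly one monic irreducible of degree 3 over F_557, and each such polynomial has 3 distinct roots in F_{557^3}. By Möbius inversion the count is N_557(3) = (1/3) Σ_{d|3} μ(3/d) · 557^d = (1/3)(μ(3)·557^1 + μ(1)·557^3) = 172808136/3 = 57602712.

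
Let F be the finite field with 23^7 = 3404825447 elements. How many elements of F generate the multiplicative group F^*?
There are φ(3404825446) = 1494280480 primitive elements

F_q^* is cyclic of order q - 1 = 3404825446. A cyclic group of order m has exactly φ(m) generators. Here m = 3404825446 = 2 · 11 · 29 · 5336717, so the number of primitive elements is φ(3404825446) = 1494280480.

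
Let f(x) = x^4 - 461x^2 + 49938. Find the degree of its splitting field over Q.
[K : Q] = 4

Solving the quadratic in x^2: x^2 = (461 ± √(461^2 - 4·49938))/2 = (461 ± √12769)/2 = (461 ± 113)/2, giving x^2 = 287 or x^2 = 174. So f(x) = (x^2 - 287)(x^2 - 174) and the roots of f are ±√287, ±√174. Hence the splitting field is K = Q(√287, √174). Since 287 and 174 are distinct squarefree integers > 1, their product 49938 is not a perfect square, so √174 ∉ Q(√287). By the tower law [K:Q] = [Q(√287,√174):Q(√287)] · [Q(√287):Q] = 2 · 2 = 4.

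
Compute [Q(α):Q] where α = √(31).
[Q(α):Q] = 2

[Q(α):Q] equals the degree of the minimal polynomial of α. Here α^2 = 31 and x^2 - 31 is irreducible (d = 31 is squarefree, ≠ 1, hence not a square), so deg(m_α) = 2. Thus [Q(α):Q] = 2.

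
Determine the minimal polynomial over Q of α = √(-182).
m_α(x) = x^2 + 182

α satisfies α^2 + 182 = 0, so x^2 + 182 annihilates α. Since d = -182 is squarefree and ≠ 1, it is not a perfect square in Q, so x^2 + 182 has no rational root and is therefore irreducible over Q (a degree-2 polynomial over a field is irreducible iff it has no root). Hence m_α(x) = x^2 + 182.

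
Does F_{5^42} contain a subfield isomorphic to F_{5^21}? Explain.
Yes: F_{5^21} is a subfield of F_{5^42}

F_{p^m} embeds in F_{p^n} iff m | n (since F_{p^n} is the splitting field of x^(p^n) - x, and F_{p^m} ⊂ F_{p^n} forces p^n to be a power of p^m, i.e. m | n; conversely if m | n then every root of x^(p^m) - x is a root of x^(p^n) - x). Here 21 | 42 (since 42 = 2·21), so F_{5^21} is a subfield of F_{5^42}, and [F_{5^42} : F_{5^21}] = 42/21 = 2.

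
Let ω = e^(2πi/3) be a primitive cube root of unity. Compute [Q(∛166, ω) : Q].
[Q(∛166, ω) : Q] = 6

[Q(∛166):Q] = 3 (min poly x^3 - 166, irreducible since 166 is not a perfect cube). [Q(ω):Q] = 2 (min poly x^2 + x + 1). Since Q(∛166) ⊂ R and ω ∉ R, we have ω ∉ Q(∛166), so x^2 + x + 1 remains irreducible over Q(∛166) and [Q(∛166, ω) : Q(∛166)] = 2. By the tower law, [Q(∛166, ω) : Q] = 3 · 2 = 6. (In fact Q(∛166, ω) is the splitting field of x^3 - 166 over Q.)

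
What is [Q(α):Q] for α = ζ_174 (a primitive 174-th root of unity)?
[Q(α):Q] = 56

The minimal polynomial of ζ_174 over Q is the 174-th cyclotomic polynomial Φ_174(x), which is irreducible over Q and has degree φ(174) = 56. Hence [Q(α):Q] = φ(174) = 56.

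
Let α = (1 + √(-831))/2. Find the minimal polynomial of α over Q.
m_α(x) = x^2 - x + 208

From 2α - 1 = √(-831), squaring gives (2α - 1)^2 = -831, i.e. 4α^2 - 4α + 1 = -831, so α^2 - α + (1 + 831)/4 = 0. Since -831 ≡ 1 (mod 4), (1 + 831)/4 = 208 ∈ Z. The polynomial x^2 - x + 208 has discriminant 1 - 4·(208) = -831, which is not a perfect square in Q (d = -831 is squarefree and ≠ 1), so x^2 - x + 208 is irreducible over Q. It is the minimal polynomial of α.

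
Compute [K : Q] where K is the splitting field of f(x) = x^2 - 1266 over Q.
[K : Q] = 2

f(x) = x^2 - 1266 factors as (x - √1266)(x + √1266). The splitting field is K = Q(√1266). Since 1266 is squarefree and > 1, it is not a perfect square, so x^2 - 1266 is irreducible over Q and [Q(√1266) : Q] = 2. Hence [K : Q] = 2.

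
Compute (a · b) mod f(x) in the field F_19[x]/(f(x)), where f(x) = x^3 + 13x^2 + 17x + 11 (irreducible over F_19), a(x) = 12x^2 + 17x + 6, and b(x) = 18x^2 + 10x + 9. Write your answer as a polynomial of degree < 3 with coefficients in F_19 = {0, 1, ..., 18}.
a · b ≡ 16x^2 + 8x + 17 (mod f(x))

Multiply in F_19[x]: a(x)·b(x) = (12x^2 + 17x + 6)·(18x^2 + 10x + 9) = 7x^4 + 8x^3 + 6x^2 + 4x + 16. This has degree ≥ 3, so divide by f(x) over F_19: 7x^4 + 8x^3 + 6x^2 + 4x + 16 = (7x + 12)·(x^3 + 13x^2 + 17x + 11) + (16x^2 + 8x + 17). Hence a·b ≡ 16x^2 + 8x + 17 (mod f). (F_19[x]/(f) is a field with 19^3 = 6859 elements since f is irreducible of degree 3.)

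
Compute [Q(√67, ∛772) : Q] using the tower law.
[Q(√67, ∛772) : Q] = 6

Let L = Q(√67, ∛772). Since Q(√67) ⊂ L and [Q(√67):Q] = 2, the tower law gives 2 | [L:Q]. Likewise Q(∛772) ⊂ L with [Q(∛772):Q] = 3 (because 772 is not a perfect cube), so 3 | [L:Q]. As gcd(2,3) = 1, [L:Q] is divisible by 6. Conversely L is generated over Q by √67 and ∛772, so [L:Q] ≤ 2·3 = 6. Therefore [Q(√67, ∛772) : Q] = 6.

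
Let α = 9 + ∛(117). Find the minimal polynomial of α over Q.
m_α(x) = x^3 - 27x^2 + 243x - 846

Set β = α - 9 = ∛(117), so β^3 = 117. Then (α - 9)^3 - 117 = 0, i.e. α is a root of g(x) = (x - 9)^3 - 117 = x^3 - 27x^2 + 243x - 846. Since g(x) = h(x - 9) where h(x) = x^3 - 117, and h is irreducible over Q (because 117 is not a perfect cube, so h has no rational root, and a monic cubic with no rational root is irreducible), g is also irreducible (irreducibility is preserved under the substitution x → x - 9). Hence m_α(x) = x^3 - 27x^2 + 243x - 846.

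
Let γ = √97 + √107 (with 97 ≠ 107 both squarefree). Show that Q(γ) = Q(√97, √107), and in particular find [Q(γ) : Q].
[Q(γ) : Q] = 4 (equivalently, Q(γ) = Q(√97, √107))

Obviously Q(γ) ⊆ Q(√97, √107), and [Q(√97, √107):Q] = 4 (since 97, 107 are distinct squarefree integers > 1 with 10379 not a perfect square). To show equality we compute the minimal polynomial of γ. From γ = √97 + √107: γ^2 = 97 + 2√(10379) + 107 = 204 + 2√(10379), so γ^2 - 204 = 2√(10379); squaring, (γ^2 - 204)^2 = 4·10379, i.e. γ^4 - 408γ^2 + 41616 - 41516 = 0, i.e. γ^4 - 408γ^2 + 100 = 0. So γ is a root of x^4 - 408x^2 + 100. This polynomial is irreducible over Q: it has no rational root (each ±√97 ± √107 is irrational), and any factorization into two quadratics over Q would force √(10379) ∈ Q (pairing opposite roots) or √97, √107 ∈ Q (other pairings), all impossible. Hence [Q(γ):Q] = 4 = [Q(√97, √107):Q], so Q(γ) = Q(√97, √107).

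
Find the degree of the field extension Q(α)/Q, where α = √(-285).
[Q(α):Q] = 2

[Q(α):Q] equals the degree of the minimal polynomial of α. Here α^2 = -285 and x^2 + 285 is irreducible (d = -285 is squarefree, ≠ 1, hence not a square), so deg(m_α) = 2. Thus [Q(α):Q] = 2.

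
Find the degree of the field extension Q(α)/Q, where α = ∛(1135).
[Q(α):Q] = 3

The minimal polynomial of α is x^3 - 1135, irreducible over Q since 1135 is not a perfect cube (so x^3 - 1135 has no rational root). Hence [Q(α):Q] = deg(m_α) = 3.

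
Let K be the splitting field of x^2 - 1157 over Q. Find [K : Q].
[K : Q] = 2

f(x) = x^2 - 1157 factors as (x - √1157)(x + √1157). The splitting field is K = Q(√1157). Since 1157 is squarefree and > 1, it is not a perfect square, so x^2 - 1157 is irreducible over Q and [Q(√1157) : Q] = 2. Hence [K : Q] = 2.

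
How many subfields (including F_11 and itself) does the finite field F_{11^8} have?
F_{11^8} has 4 subfields

The subfields of F_{p^n} are exactly the fields F_{p^d} for d | n (each is the fixed field of the unique index-d subgroup of Gal(F_{p^n}/F_p) ≅ Z/nZ). The divisors of n = 8 are {1, 2, 4, 8}, giving 4 subfields: F_{11^1}, F_{11^2}, F_{11^4}, F_{11^8}.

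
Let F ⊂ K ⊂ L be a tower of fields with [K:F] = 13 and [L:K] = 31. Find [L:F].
[L:F] = 403

The tower law says that for any tower of field extensions F ⊂ K ⊂ L with finite degrees, [L:F] = [L:K] · [K:F]. Here this gives [L:F] = 31 · 13 = 403.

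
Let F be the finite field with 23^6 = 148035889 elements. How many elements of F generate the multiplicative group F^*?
There are φ(148035888) = 35043840 primitive elements

F_q^* is cyclic of order q - 1 = 148035888. A cyclic group of order m has exactly φ(m) generators. Here m = 148035888 = 2^4 · 3^2 · 7 · 11 · 13^2 · 79, so the number of primitive elements is φ(148035888) = 35043840.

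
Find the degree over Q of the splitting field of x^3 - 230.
[K : Q] = 6

The roots of x^3 - 230 are ∛230, ω∛230, ω^2∛230 where ω = e^(2πi/3) is a primitive cube root of unity, so K = Q(∛230, ω). Now [Q(∛230):Q] = 3 (since 230 is not a perfect cube, x^3 - 230 is irreducible) and [Q(ω):Q] = 2. Both 2 and 3 divide [K:Q], and [K:Q] ≤ 3·2 = 6, so [K:Q] = 6. (Equivalently: Q(∛230) ⊂ R but ω ∉ R, so [K : Q(∛230)] = 2.)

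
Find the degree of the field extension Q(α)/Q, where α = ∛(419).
[Q(α):Q] = 3

The minimal polynomial of α is x^3 - 419, irreducible over Q since 419 is not a perfect cube (so x^3 - 419 has no rational root). Hence [Q(α):Q] = deg(m_α) = 3.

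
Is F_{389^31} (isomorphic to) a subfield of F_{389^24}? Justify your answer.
No: F_{389^31} is not a subfield of F_{389^24}

F_{p^m} embeds in F_{p^n} iff m | n. Here 31 ∤ 24 (since 24 = 0·31 + 24 with remainder 24 ≠ 0), so F_{389^31} is not a subfield of F_{389^24}. Equivalently: if it were, the tower law would give 31 = [F_{389^31}:F_389] dividing [F_{389^24}:F_389] = 24, contradiction.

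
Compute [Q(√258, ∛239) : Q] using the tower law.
[Q(√258, ∛239) : Q] = 6

Let L = Q(√258, ∛239). Since Q(√258) ⊂ L and [Q(√258):Q] = 2, the tower law gives 2 | [L:Q]. Likewise Q(∛239) ⊂ L with [Q(∛239):Q] = 3 (because 239 is not a perfect cube), so 3 | [L:Q]. As gcd(2,3) = 1, [L:Q] is divisible by 6. Conversely L is generated over Q by √258 and ∛239, so [L:Q] ≤ 2·3 = 6. Therefore [Q(√258, ∛239) : Q] = 6.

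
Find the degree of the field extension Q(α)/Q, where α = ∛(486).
[Q(α):Q] = 3

The minimal polynomial of α is x^3 - 486, irreducible over Q since 486 is not a perfect cube (so x^3 - 486 has no rational root). Hence [Q(α):Q] = deg(m_α) = 3.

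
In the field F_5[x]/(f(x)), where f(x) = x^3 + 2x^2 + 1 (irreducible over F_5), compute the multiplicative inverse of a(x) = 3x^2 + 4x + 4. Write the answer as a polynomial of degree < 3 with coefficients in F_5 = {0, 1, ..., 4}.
a(x)^(-1) ≡ 2x + 3 (mod f(x))

Since f is irreducible over F_5, F_5[x]/(f) is a field and a(x) ≠ 0 has an inverse. Apply the extended Euclidean algorithm to f(x) and a(x) in F_5[x]: f(x) = (2x + 3)·a(x) + (4). The last nonzero remainder is the constant 4 = gcd(f, a) in F_5. Back-substituting through the division chain expresses 4 = s(x)·a(x) + t(x)·f(x) with s(x) ≡ 3x + 2 (mod f), so (3x + 2)·a(x) ≡ 4 (mod f). Multiplying by 4^(-1) ≡ 4 in F_5 gives a(x)^(-1) ≡ 4·(3x + 2) ≡ 2x + 3 (mod f). Check: (3x^2 + 4x + 4)·(2x + 3) = x^3 + 2x^2 + 2 ≡ 1 (mod x^3 + 2x^2 + 1).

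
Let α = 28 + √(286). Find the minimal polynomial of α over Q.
m_α(x) = x^2 - 56x + 498

From α - 28 = √(286), squaring gives (α - 28)^2 = 286, i.e. α^2 - 56α + 784 = 286, so α^2 - 56α + 498 = 0. The discriminant of x^2 - 56x + 498 is (-56)^2 - 4·(498) = 3136 - 1992 = 1144, and 4·(286) is not a perfect square in Q since 286 is squarefree and ≠ 1. Hence x^2 - 56x + 498 is irreducible over Q and is the minimal polynomial of α.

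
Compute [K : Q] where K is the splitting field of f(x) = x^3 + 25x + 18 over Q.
[K : Q] = 6

By the rational root test, any rational root of the monic integer polynomial f(x) = x^3 + 25x + 18 must be an integer dividing the constant term 18, i.e. one of ±{1, 2, 3, 6, 9, 18}. Evaluating: f(1) = 44, f(-1) = -8, f(2) = 76, f(-2) = -40, f(3) = 120, f(-3) = -84, f(6) = 384, f(-6) = -348, f(9) = 972, f(-9) = -936, f(18) = 6300, f(-18) = -6264; none is 0, so f has no rational root and is therefore irreducible over Q (a cubic with no linear factor over a field is irreducible). For an irreducible cubic, the Galois group is A_3 or S_3 according as the discriminant disc(f) = -4a^3 - 27b^2 = -4·(25)^3 - 27·(18)^2 = -71248 is or is not a square in Q. Here disc(f) = -71248 is not a perfect square in Q, so the Galois group of f over Q is not contained in A_3 and must be all of S_3. The splitting field has degree |S_3| = 6 over Q, so [K : Q] = 6.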